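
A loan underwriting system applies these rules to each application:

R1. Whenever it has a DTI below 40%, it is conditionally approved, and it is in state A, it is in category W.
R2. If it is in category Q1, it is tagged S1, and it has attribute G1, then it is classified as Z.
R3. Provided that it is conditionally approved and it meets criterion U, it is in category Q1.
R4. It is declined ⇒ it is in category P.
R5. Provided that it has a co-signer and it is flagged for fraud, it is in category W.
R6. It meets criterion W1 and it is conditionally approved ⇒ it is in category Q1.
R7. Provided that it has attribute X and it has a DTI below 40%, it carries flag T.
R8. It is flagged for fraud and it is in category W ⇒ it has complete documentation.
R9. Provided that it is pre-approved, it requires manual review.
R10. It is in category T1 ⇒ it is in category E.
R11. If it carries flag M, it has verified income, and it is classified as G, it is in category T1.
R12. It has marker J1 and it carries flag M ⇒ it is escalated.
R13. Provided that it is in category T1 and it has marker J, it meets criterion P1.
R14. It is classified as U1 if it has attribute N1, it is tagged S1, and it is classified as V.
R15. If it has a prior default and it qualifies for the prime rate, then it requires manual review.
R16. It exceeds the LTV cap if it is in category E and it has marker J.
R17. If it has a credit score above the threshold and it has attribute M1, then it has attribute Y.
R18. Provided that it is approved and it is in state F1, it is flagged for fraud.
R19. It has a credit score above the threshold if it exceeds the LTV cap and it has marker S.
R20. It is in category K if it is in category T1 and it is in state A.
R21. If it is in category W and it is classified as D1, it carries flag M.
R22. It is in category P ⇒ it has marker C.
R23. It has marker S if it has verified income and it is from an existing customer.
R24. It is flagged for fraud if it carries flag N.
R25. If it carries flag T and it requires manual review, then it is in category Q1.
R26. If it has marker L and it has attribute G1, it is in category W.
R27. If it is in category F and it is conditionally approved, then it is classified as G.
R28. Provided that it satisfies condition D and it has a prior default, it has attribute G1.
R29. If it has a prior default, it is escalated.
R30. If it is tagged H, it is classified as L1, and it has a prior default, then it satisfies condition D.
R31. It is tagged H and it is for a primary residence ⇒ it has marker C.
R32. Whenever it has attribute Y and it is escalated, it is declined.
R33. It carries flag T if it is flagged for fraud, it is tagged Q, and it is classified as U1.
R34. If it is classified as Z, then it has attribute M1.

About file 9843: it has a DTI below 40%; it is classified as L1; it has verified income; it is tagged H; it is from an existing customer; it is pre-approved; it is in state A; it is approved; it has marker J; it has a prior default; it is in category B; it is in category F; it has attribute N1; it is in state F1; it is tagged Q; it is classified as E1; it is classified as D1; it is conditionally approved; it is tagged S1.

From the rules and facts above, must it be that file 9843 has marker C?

No

Forward chaining from the given facts derives: is in category W, requires manual review, is flagged for fraud, carries flag M, has marker S, is classified as G, is escalated, satisfies condition D, has complete documentation, is in category T1, meets criterion P1, is in category K, has attribute G1, is in category E, exceeds the LTV cap, has a credit score above the threshold.
Rules concluding "it has marker C": R22 needs "it is in category P"; R31 needs "it is for a primary residence" — none of these are established.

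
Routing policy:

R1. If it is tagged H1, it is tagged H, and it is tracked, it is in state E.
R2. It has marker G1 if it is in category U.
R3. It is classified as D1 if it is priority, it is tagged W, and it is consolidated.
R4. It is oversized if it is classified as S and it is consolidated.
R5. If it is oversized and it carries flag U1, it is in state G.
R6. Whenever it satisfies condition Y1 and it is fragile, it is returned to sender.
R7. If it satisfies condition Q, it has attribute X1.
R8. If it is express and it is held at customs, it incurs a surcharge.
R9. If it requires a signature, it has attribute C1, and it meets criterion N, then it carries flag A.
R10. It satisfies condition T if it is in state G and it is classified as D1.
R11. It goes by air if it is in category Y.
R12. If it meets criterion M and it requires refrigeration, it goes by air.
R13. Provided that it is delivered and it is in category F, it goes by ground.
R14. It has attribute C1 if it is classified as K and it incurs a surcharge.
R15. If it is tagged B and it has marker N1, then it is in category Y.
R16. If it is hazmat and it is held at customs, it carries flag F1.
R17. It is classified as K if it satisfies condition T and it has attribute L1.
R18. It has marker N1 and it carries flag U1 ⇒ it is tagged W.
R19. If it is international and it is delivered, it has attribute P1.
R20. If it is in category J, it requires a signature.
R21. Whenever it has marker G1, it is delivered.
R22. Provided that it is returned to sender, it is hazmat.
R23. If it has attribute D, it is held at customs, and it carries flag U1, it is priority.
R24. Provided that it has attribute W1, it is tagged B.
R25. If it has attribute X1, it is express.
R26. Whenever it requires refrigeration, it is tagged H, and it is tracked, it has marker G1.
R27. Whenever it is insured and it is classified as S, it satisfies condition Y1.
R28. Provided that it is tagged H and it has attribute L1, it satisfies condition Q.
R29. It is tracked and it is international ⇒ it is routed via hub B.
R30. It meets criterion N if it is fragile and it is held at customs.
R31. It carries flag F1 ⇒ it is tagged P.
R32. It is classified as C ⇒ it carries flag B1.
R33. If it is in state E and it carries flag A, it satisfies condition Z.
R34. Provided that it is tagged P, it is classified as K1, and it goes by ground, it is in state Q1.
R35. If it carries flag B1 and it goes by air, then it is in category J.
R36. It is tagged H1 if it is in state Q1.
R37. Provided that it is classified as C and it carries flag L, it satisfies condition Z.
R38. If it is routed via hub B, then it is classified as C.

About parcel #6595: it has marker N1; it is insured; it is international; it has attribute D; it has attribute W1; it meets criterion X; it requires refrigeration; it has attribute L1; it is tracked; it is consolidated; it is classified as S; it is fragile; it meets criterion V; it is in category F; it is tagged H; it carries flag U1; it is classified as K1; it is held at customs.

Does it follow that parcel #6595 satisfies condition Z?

Yes

By R4 (it is classified as S, it is consolidated): it is oversized.
By R5 (it is oversized, it carries flag U1): it is in state G.
By R18 (it has marker N1, it carries flag U1): it is tagged W.
By R23 (it has attribute D, it is held at customs, it carries flag U1): it is priority.
By R24 (it has attribute W1): it is tagged B.
By R26 (it requires refrigeration, it is tagged H, it is tracked): it has marker G1.
By R27 (it is insured, it is classified as S): it satisfies condition Y1.
By R28 (it is tagged H, it has attribute L1): it satisfies condition Q.
By R29 (it is tracked, it is international): it is routed via hub B.
By R30 (it is fragile, it is held at customs): it meets criterion N.
By R38 (it is routed via hub B): it is classified as C.
By R3 (it is priority, it is tagged W, it is consolidated): it is classified as D1.
By R6 (it satisfies condition Y1, it is fragile): it is returned to sender.
By R7 (it satisfies condition Q): it has attribute X1.
By R10 (it is in state G, it is classified as D1): it satisfies condition T.
By R15 (it is tagged B, it has marker N1): it is in category Y.
By R17 (it satisfies condition T, it has attribute L1): it is classified as K.
By R21 (it has marker G1): it is delivered.
By R22 (it is returned to sender): it is hazmat.
By R25 (it has attribute X1): it is express.
By R32 (it is classified as C): it carries flag B1.
By R8 (it is express, it is held at customs): it incurs a surcharge.
By R11 (it is in category Y): it goes by air.
By R13 (it is delivered, it is in category F): it goes by ground.
By R14 (it is classified as K, it incurs a surcharge): it has attribute C1.
By R16 (it is hazmat, it is held at customs): it carries flag F1.
By R31 (it carries flag F1): it is tagged P.
By R34 (it is tagged P, it is classified as K1, it goes by ground): it is in state Q1.
By R35 (it carries flag B1, it goes by air): it is in category J.
By R36 (it is in state Q1): it is tagged H1.
By R1 (it is tagged H1, it is tagged H, it is tracked): it is in state E.
By R20 (it is in category J): it requires a signature.
By R9 (it requires a signature, it has attribute C1, it meets criterion N): it carries flag A.
By R33 (it is in state E, it carries flag A): it satisfies condition Z.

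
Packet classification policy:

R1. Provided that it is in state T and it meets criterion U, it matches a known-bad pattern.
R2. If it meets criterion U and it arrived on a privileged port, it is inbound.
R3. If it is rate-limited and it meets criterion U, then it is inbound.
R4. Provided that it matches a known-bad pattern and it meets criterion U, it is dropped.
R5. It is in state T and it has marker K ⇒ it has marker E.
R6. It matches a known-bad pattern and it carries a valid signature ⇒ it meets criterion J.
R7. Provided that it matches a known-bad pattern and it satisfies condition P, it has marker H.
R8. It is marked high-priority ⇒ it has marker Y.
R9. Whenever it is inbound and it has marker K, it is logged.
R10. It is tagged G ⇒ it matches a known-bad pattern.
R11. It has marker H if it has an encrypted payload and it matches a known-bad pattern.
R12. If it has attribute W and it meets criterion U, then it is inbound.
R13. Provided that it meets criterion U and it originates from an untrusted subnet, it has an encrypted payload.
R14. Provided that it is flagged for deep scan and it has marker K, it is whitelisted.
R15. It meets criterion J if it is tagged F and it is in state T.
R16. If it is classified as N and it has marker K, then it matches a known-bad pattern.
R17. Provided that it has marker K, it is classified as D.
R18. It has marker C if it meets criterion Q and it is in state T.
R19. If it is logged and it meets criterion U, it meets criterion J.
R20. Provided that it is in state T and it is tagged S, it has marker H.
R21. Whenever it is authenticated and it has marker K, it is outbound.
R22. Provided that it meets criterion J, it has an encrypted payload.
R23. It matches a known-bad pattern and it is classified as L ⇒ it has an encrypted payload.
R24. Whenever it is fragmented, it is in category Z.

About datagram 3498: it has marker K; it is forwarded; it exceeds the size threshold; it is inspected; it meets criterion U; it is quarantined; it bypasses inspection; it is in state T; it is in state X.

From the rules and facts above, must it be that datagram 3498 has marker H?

Forward chaining from the given facts derives: matches a known-bad pattern, is dropped, has marker E, is classified as D.
Rules concluding "it has marker H": R7 needs "it satisfies condition P"; R11 needs "it has an encrypted payload"; R20 needs "it is tagged S" — none of these are established.

No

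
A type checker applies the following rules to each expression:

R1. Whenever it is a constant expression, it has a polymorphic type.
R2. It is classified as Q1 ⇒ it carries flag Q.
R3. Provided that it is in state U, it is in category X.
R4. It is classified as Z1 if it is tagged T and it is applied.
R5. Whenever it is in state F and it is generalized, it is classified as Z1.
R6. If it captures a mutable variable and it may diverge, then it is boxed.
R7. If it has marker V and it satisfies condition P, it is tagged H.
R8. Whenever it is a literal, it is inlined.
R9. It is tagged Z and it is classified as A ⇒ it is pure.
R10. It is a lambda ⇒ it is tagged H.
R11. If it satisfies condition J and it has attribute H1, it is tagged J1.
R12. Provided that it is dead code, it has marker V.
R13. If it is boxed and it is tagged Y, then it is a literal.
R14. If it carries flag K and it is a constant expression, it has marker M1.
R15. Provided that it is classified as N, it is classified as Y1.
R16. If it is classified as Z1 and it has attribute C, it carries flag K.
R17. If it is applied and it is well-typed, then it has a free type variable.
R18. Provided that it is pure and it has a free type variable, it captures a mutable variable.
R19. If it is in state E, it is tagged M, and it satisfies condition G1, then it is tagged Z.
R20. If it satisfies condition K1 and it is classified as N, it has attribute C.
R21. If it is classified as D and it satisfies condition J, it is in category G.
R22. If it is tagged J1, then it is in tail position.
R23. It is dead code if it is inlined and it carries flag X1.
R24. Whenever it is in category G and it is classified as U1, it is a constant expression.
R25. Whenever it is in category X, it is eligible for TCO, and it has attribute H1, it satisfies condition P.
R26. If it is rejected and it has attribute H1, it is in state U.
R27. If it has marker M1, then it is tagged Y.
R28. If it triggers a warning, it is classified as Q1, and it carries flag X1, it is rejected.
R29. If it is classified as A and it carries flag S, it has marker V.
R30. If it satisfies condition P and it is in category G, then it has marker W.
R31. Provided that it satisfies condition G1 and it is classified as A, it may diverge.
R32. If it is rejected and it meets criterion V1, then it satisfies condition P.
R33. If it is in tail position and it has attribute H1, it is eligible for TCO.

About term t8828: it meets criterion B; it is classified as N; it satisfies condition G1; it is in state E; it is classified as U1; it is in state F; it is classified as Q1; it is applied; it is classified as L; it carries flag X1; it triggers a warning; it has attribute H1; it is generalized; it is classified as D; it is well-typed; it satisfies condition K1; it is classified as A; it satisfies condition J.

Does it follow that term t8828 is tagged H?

Forward chaining from the given facts derives: carries flag Q, is classified as Z1, is tagged J1, is classified as Y1, has a free type variable, has attribute C, is in category G, is in tail position, is a constant expression, is rejected, may diverge, is eligible for TCO, has a polymorphic type, carries flag K, is in state U, is in category X, has marker M1, satisfies condition P, is tagged Y, has marker W.
Rules concluding "it is tagged H": R7 needs "it has marker V"; R10 needs "it is a lambda" — none of these are established.

No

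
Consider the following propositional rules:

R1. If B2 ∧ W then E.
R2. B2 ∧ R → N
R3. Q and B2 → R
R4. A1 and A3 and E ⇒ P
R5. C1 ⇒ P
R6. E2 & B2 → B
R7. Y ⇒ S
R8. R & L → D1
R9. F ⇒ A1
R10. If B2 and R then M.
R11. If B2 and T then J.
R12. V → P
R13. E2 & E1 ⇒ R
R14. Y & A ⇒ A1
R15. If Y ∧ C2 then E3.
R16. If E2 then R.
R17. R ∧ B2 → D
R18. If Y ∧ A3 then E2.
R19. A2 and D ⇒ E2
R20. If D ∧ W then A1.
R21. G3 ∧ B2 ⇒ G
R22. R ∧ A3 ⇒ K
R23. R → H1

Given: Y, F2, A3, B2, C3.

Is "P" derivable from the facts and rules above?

No

Forward chaining from the given facts derives: S, E2, B, R, D, K, H1, N, M.
Rules concluding P: R4 needs A1; R5 needs C1; R12 needs V — none of these are established.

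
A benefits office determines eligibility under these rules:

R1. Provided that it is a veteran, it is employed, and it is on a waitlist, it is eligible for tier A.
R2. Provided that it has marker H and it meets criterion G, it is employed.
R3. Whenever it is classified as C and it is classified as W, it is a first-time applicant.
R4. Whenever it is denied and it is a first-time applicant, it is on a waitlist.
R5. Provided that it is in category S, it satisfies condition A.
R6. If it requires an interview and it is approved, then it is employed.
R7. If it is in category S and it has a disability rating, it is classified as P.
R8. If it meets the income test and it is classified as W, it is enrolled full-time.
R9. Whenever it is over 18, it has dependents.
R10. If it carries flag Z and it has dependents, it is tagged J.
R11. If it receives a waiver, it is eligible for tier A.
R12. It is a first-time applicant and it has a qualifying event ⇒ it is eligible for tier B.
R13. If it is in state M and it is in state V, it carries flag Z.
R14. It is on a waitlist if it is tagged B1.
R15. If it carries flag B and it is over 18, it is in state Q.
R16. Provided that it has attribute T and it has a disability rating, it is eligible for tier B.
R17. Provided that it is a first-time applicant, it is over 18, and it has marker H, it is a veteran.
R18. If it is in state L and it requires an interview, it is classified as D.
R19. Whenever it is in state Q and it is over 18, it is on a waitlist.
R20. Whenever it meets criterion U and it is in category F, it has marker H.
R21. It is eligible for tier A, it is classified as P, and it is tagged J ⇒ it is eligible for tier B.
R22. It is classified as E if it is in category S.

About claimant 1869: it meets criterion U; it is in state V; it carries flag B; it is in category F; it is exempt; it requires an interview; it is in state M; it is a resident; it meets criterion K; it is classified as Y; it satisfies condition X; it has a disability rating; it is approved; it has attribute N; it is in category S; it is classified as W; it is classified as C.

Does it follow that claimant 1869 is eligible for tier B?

Forward chaining from the given facts derives: is a first-time applicant, satisfies condition A, is employed, is classified as P, carries flag Z, has marker H, is classified as E.
Rules concluding "it is eligible for tier B": R12 needs "it has a qualifying event"; R16 needs "it has attribute T"; R21 needs "it is eligible for tier A" — none of these are established.

No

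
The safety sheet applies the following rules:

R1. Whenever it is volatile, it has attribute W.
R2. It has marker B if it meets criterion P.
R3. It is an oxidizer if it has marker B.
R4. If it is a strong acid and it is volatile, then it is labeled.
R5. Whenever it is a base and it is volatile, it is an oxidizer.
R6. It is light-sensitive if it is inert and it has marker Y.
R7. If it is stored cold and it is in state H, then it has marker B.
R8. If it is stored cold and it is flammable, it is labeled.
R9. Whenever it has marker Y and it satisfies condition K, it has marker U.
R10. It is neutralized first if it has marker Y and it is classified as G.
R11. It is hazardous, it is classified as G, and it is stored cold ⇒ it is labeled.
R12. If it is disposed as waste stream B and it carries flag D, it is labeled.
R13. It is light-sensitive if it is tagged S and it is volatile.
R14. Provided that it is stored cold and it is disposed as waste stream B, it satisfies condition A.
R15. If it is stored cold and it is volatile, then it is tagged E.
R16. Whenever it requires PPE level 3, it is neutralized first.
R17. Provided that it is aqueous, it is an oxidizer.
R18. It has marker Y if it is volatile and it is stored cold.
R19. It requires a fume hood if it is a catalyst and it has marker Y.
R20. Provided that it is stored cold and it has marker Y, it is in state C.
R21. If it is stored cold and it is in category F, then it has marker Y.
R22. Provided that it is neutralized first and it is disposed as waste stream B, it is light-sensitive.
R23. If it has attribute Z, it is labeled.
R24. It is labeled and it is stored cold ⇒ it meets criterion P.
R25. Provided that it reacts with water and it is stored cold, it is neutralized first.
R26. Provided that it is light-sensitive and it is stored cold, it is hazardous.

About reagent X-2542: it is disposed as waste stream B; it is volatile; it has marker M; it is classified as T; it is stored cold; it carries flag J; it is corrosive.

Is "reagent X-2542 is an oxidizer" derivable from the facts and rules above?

Forward chaining from the given facts derives: has attribute W, satisfies condition A, is tagged E, has marker Y, is in state C.
Rules concluding "it is an oxidizer": R3 needs "it has marker B"; R5 needs "it is a base"; R17 needs "it is aqueous" — none of these are established.

No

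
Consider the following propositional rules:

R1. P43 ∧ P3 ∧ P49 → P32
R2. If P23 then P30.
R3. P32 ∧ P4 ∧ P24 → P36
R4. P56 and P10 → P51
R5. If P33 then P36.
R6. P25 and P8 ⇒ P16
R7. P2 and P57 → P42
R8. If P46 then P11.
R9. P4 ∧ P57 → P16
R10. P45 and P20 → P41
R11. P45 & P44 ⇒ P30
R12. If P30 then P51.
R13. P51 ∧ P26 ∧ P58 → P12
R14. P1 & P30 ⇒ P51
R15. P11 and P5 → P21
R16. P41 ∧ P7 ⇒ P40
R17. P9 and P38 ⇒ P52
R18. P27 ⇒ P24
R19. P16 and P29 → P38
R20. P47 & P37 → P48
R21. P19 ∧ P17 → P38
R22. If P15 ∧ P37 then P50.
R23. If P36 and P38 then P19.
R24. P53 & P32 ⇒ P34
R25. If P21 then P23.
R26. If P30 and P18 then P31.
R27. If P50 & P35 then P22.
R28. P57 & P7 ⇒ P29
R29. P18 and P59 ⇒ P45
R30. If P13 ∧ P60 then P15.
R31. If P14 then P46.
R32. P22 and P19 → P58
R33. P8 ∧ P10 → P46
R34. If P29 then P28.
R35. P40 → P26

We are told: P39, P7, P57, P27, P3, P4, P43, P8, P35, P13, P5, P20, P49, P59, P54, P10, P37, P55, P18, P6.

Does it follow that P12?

Forward chaining from the given facts derives: P32, P16, P24, P29, P45, P46, P28, P36, P11, P41, P21, P40, P38, P19, P23, P26, P30, P51, P31.
The only rule concluding P12 is R13, which needs P58; that is never established.

No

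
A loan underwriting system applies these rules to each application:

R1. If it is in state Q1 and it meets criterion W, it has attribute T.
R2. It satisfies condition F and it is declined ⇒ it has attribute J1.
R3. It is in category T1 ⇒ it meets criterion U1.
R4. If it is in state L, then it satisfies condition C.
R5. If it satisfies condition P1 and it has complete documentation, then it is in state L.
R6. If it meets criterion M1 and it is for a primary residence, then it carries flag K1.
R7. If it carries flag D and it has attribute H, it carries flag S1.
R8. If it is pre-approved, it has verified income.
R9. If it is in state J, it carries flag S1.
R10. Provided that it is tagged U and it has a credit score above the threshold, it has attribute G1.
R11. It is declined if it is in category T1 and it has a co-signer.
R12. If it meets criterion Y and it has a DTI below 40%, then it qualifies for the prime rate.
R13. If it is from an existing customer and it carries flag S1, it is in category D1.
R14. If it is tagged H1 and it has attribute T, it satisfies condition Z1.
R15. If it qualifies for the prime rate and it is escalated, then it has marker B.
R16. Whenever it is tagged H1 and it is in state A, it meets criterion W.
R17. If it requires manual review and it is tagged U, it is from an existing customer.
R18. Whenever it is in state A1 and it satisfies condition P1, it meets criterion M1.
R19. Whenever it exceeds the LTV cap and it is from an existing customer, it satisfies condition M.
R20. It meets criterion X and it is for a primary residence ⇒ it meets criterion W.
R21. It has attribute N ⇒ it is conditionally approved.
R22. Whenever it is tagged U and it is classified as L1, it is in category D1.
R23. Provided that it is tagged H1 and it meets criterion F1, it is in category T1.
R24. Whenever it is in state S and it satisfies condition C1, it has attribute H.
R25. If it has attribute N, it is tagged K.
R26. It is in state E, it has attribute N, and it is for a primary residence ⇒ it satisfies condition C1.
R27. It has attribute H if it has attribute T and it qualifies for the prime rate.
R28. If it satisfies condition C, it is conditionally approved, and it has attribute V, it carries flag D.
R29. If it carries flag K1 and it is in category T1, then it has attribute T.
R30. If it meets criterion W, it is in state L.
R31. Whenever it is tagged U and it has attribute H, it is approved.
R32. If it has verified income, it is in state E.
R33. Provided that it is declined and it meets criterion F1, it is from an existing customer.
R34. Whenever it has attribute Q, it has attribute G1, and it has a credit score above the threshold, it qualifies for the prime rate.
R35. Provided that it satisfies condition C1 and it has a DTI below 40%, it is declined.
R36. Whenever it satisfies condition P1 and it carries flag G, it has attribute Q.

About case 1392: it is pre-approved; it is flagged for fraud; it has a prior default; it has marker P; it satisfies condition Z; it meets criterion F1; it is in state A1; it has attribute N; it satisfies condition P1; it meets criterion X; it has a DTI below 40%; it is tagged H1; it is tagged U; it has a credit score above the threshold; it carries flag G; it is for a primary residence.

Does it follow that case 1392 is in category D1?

Forward chaining from the given facts derives: has verified income, has attribute G1, meets criterion M1, meets criterion W, is conditionally approved, is in category T1, is tagged K, is in state L, is in state E, has attribute Q, meets criterion U1, satisfies condition C, carries flag K1, satisfies condition C1, has attribute T, qualifies for the prime rate, is declined, satisfies condition Z1, has attribute H, is approved, is from an existing customer.
Rules concluding "it is in category D1": R13 needs "it carries flag S1"; R22 needs "it is classified as L1" — none of these are established.

No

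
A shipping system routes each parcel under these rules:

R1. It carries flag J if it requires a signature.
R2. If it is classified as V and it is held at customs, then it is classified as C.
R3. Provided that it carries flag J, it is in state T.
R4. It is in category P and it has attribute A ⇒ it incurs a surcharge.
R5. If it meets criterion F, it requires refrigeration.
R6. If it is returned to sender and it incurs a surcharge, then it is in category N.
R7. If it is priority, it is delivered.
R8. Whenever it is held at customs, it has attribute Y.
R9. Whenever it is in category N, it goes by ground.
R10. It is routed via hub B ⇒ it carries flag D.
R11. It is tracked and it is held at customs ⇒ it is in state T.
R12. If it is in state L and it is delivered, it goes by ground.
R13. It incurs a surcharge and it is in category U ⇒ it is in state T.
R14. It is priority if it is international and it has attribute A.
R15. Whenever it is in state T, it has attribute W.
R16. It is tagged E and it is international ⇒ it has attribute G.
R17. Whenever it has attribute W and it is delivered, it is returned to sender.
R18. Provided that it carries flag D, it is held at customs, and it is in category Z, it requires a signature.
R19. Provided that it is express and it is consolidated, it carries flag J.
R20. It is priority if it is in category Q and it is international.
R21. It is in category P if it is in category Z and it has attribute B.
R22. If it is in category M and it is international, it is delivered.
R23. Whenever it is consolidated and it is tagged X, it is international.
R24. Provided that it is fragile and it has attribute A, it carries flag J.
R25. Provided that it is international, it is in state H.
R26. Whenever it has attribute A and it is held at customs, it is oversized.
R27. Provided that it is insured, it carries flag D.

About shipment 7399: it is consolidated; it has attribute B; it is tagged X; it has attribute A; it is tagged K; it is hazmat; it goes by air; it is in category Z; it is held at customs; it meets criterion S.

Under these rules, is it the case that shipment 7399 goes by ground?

Forward chaining from the given facts derives: has attribute Y, is in category P, is international, is in state H, is oversized, incurs a surcharge, is priority, is delivered.
Rules concluding "it goes by ground": R9 needs "it is in category N"; R12 needs "it is in state L" — none of these are established.

No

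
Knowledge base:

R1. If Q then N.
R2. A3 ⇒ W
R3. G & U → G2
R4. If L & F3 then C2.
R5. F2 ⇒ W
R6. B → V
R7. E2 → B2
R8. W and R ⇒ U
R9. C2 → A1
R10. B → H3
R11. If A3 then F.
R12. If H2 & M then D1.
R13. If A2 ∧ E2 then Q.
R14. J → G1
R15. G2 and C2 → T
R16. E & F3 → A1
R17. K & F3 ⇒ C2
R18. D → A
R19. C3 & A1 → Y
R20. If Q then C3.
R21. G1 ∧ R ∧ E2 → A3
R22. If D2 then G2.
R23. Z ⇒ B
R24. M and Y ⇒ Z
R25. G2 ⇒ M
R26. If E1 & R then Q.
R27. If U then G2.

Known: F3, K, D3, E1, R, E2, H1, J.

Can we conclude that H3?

G1  (by R14: J)
C2  (by R17: K, F3)
A3  (by R21: G1, R, E2)
Q  (by R26: E1, R)
W  (by R2: A3)
U  (by R8: W, R)
A1  (by R9: C2)
C3  (by R20: Q)
G2  (by R27: U)
Y  (by R19: C3, A1)
M  (by R25: G2)
Z  (by R24: M, Y)
B  (by R23: Z)
H3  (by R10: B)

Yes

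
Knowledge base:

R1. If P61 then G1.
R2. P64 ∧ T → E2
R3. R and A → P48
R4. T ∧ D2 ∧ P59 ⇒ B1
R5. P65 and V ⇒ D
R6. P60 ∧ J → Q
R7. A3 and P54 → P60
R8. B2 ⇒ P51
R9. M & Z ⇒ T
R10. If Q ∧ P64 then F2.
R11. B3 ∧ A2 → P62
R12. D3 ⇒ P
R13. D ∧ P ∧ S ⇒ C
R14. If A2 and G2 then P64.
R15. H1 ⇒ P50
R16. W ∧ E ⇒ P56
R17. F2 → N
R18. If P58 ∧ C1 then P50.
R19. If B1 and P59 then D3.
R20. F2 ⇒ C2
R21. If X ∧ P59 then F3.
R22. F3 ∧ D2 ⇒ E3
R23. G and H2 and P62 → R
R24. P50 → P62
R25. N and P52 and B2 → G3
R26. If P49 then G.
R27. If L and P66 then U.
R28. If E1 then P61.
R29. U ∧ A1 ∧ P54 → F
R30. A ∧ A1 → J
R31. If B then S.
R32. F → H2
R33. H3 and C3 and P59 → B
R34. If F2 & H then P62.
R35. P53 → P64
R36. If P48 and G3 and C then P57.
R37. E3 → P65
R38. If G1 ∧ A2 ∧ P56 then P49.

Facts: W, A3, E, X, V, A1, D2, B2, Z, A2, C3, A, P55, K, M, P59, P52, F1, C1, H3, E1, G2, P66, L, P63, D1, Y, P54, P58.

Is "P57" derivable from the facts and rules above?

P60  (by R7: A3, P54)
T  (by R9: M, Z)
P64  (by R14: A2, G2)
P56  (by R16: W, E)
P50  (by R18: P58, C1)
F3  (by R21: X, P59)
E3  (by R22: F3, D2)
P62  (by R24: P50)
U  (by R27: L, P66)
P61  (by R28: E1)
F  (by R29: U, A1, P54)
J  (by R30: A, A1)
H2  (by R32: F)
B  (by R33: H3, C3, P59)
P65  (by R37: E3)
G1  (by R1: P61)
B1  (by R4: T, D2, P59)
D  (by R5: P65, V)
Q  (by R6: P60, J)
F2  (by R10: Q, P64)
N  (by R17: F2)
D3  (by R19: B1, P59)
G3  (by R25: N, P52, B2)
S  (by R31: B)
P49  (by R38: G1, A2, P56)
P  (by R12: D3)
C  (by R13: D, P, S)
G  (by R26: P49)
R  (by R23: G, H2, P62)
P48  (by R3: R, A)
P57  (by R36: P48, G3, C)

Yes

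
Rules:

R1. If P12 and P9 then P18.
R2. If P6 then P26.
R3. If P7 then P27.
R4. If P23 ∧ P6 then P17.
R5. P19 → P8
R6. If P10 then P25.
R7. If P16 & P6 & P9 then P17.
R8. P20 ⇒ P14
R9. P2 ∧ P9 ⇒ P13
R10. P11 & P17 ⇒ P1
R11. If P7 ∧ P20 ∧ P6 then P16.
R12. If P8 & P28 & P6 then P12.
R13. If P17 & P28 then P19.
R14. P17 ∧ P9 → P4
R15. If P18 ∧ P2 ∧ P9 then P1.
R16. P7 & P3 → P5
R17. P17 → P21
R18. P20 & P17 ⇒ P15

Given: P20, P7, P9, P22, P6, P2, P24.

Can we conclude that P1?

Forward chaining from the given facts derives: P26, P27, P14, P13, P16, P17, P4, P21, P15.
Rules concluding P1: R10 needs P11; R15 needs P18 — none of these are established.

No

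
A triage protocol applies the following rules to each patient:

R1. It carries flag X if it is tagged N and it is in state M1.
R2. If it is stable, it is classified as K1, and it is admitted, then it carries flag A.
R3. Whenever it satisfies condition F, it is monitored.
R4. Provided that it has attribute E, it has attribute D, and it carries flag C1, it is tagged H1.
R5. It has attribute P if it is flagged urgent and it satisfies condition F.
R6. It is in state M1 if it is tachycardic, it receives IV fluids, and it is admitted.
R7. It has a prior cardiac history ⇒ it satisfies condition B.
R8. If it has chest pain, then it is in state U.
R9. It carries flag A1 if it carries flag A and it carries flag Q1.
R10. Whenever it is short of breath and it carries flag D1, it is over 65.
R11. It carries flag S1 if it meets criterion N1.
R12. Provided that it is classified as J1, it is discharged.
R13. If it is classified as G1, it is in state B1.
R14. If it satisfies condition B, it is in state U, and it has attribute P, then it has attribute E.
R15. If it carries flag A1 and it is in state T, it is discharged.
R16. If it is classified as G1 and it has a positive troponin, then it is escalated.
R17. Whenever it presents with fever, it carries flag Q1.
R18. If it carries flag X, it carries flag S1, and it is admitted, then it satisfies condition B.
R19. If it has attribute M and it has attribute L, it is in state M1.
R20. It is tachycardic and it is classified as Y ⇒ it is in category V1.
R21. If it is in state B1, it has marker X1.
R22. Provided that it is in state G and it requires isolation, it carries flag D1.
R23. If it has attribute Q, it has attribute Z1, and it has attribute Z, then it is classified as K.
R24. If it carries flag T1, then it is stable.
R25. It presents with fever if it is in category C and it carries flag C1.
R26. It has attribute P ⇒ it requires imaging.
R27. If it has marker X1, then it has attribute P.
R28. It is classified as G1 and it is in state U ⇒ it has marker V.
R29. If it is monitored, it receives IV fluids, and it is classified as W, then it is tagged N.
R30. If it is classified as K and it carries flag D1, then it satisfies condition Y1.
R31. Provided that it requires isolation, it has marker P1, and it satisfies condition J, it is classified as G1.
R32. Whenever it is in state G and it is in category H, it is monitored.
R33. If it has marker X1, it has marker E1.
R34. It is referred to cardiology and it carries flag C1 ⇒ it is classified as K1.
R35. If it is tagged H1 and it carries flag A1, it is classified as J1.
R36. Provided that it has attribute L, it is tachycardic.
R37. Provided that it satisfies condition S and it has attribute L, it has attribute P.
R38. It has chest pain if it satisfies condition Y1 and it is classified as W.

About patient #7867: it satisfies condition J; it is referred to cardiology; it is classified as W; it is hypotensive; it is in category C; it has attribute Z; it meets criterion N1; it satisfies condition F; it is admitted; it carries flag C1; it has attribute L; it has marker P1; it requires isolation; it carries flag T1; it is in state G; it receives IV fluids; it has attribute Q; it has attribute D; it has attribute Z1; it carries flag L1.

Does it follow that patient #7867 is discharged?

Yes

By R3 (it satisfies condition F): it is monitored.
By R11 (it meets criterion N1): it carries flag S1.
By R22 (it is in state G, it requires isolation): it carries flag D1.
By R23 (it has attribute Q, it has attribute Z1, it has attribute Z): it is classified as K.
By R24 (it carries flag T1): it is stable.
By R25 (it is in category C, it carries flag C1): it presents with fever.
By R29 (it is monitored, it receives IV fluids, it is classified as W): it is tagged N.
By R30 (it is classified as K, it carries flag D1): it satisfies condition Y1.
By R31 (it requires isolation, it has marker P1, it satisfies condition J): it is classified as G1.
By R34 (it is referred to cardiology, it carries flag C1): it is classified as K1.
By R36 (it has attribute L): it is tachycardic.
By R38 (it satisfies condition Y1, it is classified as W): it has chest pain.
By R2 (it is stable, it is classified as K1, it is admitted): it carries flag A.
By R6 (it is tachycardic, it receives IV fluids, it is admitted): it is in state M1.
By R8 (it has chest pain): it is in state U.
By R13 (it is classified as G1): it is in state B1.
By R17 (it presents with fever): it carries flag Q1.
By R21 (it is in state B1): it has marker X1.
By R27 (it has marker X1): it has attribute P.
By R1 (it is tagged N, it is in state M1): it carries flag X.
By R9 (it carries flag A, it carries flag Q1): it carries flag A1.
By R18 (it carries flag X, it carries flag S1, it is admitted): it satisfies condition B.
By R14 (it satisfies condition B, it is in state U, it has attribute P): it has attribute E.
By R4 (it has attribute E, it has attribute D, it carries flag C1): it is tagged H1.
By R35 (it is tagged H1, it carries flag A1): it is classified as J1.
By R12 (it is classified as J1): it is discharged.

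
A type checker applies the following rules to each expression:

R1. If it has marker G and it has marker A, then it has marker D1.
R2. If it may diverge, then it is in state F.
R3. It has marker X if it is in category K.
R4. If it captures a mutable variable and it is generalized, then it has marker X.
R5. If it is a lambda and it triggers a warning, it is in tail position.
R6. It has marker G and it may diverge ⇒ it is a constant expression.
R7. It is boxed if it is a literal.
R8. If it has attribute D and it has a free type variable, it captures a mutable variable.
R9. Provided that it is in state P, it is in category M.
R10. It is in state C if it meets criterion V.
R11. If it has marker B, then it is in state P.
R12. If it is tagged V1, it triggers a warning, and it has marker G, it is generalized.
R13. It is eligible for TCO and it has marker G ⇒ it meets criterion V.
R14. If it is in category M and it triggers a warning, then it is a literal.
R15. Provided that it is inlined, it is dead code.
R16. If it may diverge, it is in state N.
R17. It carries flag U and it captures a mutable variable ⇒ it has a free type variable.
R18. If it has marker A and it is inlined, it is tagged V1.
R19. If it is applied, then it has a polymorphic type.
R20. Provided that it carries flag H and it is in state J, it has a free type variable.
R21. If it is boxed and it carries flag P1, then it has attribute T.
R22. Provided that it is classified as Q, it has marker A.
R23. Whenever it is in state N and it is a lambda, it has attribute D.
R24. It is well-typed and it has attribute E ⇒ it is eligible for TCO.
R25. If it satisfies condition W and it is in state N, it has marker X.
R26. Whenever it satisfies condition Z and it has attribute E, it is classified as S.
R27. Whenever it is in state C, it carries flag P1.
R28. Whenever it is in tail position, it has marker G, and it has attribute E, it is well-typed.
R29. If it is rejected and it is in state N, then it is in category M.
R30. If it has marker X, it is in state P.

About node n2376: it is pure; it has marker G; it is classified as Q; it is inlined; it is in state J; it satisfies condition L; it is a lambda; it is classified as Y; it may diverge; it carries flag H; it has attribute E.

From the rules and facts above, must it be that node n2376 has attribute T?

No

Forward chaining from the given facts derives: is in state F, is a constant expression, is dead code, is in state N, has a free type variable, has marker A, has attribute D, has marker D1, captures a mutable variable, is tagged V1.
The only rule concluding "it has attribute T" is R21, which needs "it is boxed"; that is never established.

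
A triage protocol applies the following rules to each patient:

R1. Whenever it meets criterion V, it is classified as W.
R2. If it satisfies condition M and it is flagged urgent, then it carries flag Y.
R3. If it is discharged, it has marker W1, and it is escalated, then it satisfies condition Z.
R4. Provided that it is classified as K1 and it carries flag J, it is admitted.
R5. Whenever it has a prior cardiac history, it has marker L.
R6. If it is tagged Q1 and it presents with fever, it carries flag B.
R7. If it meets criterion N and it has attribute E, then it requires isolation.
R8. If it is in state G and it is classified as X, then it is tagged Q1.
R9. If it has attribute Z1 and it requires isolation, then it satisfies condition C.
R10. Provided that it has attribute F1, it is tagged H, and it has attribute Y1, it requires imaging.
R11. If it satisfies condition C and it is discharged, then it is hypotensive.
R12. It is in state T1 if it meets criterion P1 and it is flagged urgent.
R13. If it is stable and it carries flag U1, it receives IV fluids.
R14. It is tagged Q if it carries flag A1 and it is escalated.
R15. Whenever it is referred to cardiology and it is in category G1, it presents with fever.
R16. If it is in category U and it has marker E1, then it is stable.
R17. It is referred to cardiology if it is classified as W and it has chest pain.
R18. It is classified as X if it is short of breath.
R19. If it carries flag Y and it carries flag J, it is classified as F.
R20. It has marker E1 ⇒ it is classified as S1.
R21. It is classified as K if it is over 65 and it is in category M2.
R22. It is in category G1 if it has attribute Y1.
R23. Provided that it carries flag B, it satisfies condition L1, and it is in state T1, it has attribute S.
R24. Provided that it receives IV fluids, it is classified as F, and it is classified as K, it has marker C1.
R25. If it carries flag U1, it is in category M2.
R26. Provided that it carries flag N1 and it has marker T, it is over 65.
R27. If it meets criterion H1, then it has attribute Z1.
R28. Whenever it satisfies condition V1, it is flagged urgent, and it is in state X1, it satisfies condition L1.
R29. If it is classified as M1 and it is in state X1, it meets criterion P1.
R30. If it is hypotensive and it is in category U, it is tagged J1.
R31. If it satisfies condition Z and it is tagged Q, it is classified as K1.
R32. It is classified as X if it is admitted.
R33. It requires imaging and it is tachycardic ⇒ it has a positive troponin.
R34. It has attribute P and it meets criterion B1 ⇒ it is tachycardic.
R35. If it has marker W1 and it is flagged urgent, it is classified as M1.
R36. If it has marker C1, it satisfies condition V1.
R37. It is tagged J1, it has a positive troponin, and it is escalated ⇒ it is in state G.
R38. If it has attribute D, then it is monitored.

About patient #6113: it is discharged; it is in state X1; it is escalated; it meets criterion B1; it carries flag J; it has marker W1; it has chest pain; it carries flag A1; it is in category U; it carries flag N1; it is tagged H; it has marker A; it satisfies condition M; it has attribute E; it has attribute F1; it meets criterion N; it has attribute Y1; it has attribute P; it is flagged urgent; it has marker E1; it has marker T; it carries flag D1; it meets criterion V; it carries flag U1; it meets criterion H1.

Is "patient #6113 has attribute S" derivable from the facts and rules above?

By R1 (it meets criterion V): it is classified as W.
By R2 (it satisfies condition M, it is flagged urgent): it carries flag Y.
By R3 (it is discharged, it has marker W1, it is escalated): it satisfies condition Z.
By R7 (it meets criterion N, it has attribute E): it requires isolation.
By R10 (it has attribute F1, it is tagged H, it has attribute Y1): it requires imaging.
By R14 (it carries flag A1, it is escalated): it is tagged Q.
By R16 (it is in category U, it has marker E1): it is stable.
By R17 (it is classified as W, it has chest pain): it is referred to cardiology.
By R19 (it carries flag Y, it carries flag J): it is classified as F.
By R22 (it has attribute Y1): it is in category G1.
By R25 (it carries flag U1): it is in category M2.
By R26 (it carries flag N1, it has marker T): it is over 65.
By R27 (it meets criterion H1): it has attribute Z1.
By R31 (it satisfies condition Z, it is tagged Q): it is classified as K1.
By R34 (it has attribute P, it meets criterion B1): it is tachycardic.
By R35 (it has marker W1, it is flagged urgent): it is classified as M1.
By R4 (it is classified as K1, it carries flag J): it is admitted.
By R9 (it has attribute Z1, it requires isolation): it satisfies condition C.
By R11 (it satisfies condition C, it is discharged): it is hypotensive.
By R13 (it is stable, it carries flag U1): it receives IV fluids.
By R15 (it is referred to cardiology, it is in category G1): it presents with fever.
By R21 (it is over 65, it is in category M2): it is classified as K.
By R24 (it receives IV fluids, it is classified as F, it is classified as K): it has marker C1.
By R29 (it is classified as M1, it is in state X1): it meets criterion P1.
By R30 (it is hypotensive, it is in category U): it is tagged J1.
By R32 (it is admitted): it is classified as X.
By R33 (it requires imaging, it is tachycardic): it has a positive troponin.
By R36 (it has marker C1): it satisfies condition V1.
By R37 (it is tagged J1, it has a positive troponin, it is escalated): it is in state G.
By R8 (it is in state G, it is classified as X): it is tagged Q1.
By R12 (it meets criterion P1, it is flagged urgent): it is in state T1.
By R28 (it satisfies condition V1, it is flagged urgent, it is in state X1): it satisfies condition L1.
By R6 (it is tagged Q1, it presents with fever): it carries flag B.
By R23 (it carries flag B, it satisfies condition L1, it is in state T1): it has attribute S.

Yes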